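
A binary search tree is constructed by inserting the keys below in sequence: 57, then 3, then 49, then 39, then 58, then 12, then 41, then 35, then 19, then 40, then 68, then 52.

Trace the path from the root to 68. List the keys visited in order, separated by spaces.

57 58 68

57: root
3: left child of 57 (depth 1)
49: right child of 3 (depth 2)
39: left child of 49 (depth 3)
58: right child of 57 (depth 1)
12: left child of 39 (depth 4)
41: right child of 39 (depth 4)
35: right child of 12 (depth 5)
19: left child of 35 (depth 6)
40: left child of 41 (depth 5)
68: right child of 58 (depth 2)
52: right child of 49 (depth 3)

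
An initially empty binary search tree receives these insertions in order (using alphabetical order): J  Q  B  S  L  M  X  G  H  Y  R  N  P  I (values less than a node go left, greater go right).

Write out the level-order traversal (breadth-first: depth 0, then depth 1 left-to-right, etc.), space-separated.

J B Q G L S H M R X I N Y P

Insert J: tree is empty, so J becomes the root.
Insert Q: Q > J → go right. Place as right child of J.
Insert B: B < J → go left. Place as left child of J.
Insert S: S > J → go right; S > Q → go right. Place as right child of Q.
Insert L: L > J → go right; L < Q → go left. Place as left child of Q.
Insert M: M > J → go right; M < Q → go left; M > L → go right. Place as right child of L.
Insert X: X > J → go right; X > Q → go right; X > S → go right. Place as right child of S.
Insert G: G < J → go left; G > B → go right. Place as right child of B.
Insert H: H < J → go left; H > B → go right; H > G → go right. Place as right child of G.
Insert Y: Y > J → go right; Y > Q → go right; Y > S → go right; Y > X → go right. Place as right child of X.
Insert R: R > J → go right; R > Q → go right; R < S → go left. Place as left child of S.
Insert N: N > J → go right; N < Q → go left; N > L → go right; N > M → go right. Place as right child of M.
Insert P: P > J → go right; P < Q → go left; P > L → go right; P > M → go right; P > N → go right. Place as right child of N.
Insert I: I < J → go left; I > B → go right; I > G → go right; I > H → go right. Place as right child of H.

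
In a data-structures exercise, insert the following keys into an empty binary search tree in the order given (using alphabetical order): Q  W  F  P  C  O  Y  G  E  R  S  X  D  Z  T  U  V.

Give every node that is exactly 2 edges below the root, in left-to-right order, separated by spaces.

C P R Y

Q: root
W: right child of Q (depth 1)
F: left child of Q (depth 1)
P: right child of F (depth 2)
C: left child of F (depth 2)
O: left child of P (depth 3)
Y: right child of W (depth 2)
G: left child of O (depth 4)
E: right child of C (depth 3)
R: left child of W (depth 2)
S: right child of R (depth 3)
X: left child of Y (depth 3)
D: left child of E (depth 4)
Z: right child of Y (depth 3)
T: right child of S (depth 4)
U: right child of T (depth 5)
V: right child of U (depth 6)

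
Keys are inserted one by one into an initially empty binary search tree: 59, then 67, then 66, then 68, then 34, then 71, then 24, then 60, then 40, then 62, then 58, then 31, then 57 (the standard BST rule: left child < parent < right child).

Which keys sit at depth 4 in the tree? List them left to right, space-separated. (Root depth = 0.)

Resulting structure (node: left, right):
  59: L=34, R=67
  67: L=66, R=68
  66: L=60, R=–
  68: L=–, R=71
  34: L=24, R=40
  71: L=–, R=–
  24: L=–, R=31
  60: L=–, R=62
  40: L=–, R=58
  62: L=–, R=–
  58: L=57, R=–
  31: L=–, R=–
  57: L=–, R=–

57 62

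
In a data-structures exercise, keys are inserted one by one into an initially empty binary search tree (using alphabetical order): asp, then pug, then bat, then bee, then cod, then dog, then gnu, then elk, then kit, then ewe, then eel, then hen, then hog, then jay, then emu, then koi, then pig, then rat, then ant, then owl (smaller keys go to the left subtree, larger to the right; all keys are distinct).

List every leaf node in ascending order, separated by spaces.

asp: root
pug: right child of asp (depth 1)
bat: left child of pug (depth 2)
bee: right child of bat (depth 3)
cod: right child of bee (depth 4)
dog: right child of cod (depth 5)
gnu: right child of dog (depth 6)
elk: left child of gnu (depth 7)
kit: right child of gnu (depth 7)
ewe: right child of elk (depth 8)
eel: left child of elk (depth 8)
hen: left child of kit (depth 8)
hog: right child of hen (depth 9)
jay: right child of hog (depth 10)
emu: left child of ewe (depth 9)
koi: right child of kit (depth 8)
pig: right child of koi (depth 9)
rat: right child of pug (depth 2)
ant: left child of asp (depth 1)
owl: left child of pig (depth 10)

ant eel emu jay owl rat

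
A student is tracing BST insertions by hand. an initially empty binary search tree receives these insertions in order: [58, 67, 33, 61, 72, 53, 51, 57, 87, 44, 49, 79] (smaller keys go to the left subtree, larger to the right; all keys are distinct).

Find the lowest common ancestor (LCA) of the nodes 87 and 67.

Insert 58: tree is empty, so 58 becomes the root.
Insert 67: 67 > 58 → go right. Place as right child of 58.
Insert 33: 33 < 58 → go left. Place as left child of 58.
Insert 61: 61 > 58 → go right; 61 < 67 → go left. Place as left child of 67.
Insert 72: 72 > 58 → go right; 72 > 67 → go right. Place as right child of 67.
Insert 53: 53 < 58 → go left; 53 > 33 → go right. Place as right child of 33.
Insert 51: 51 < 58 → go left; 51 > 33 → go right; 51 < 53 → go left. Place as left child of 53.
Insert 57: 57 < 58 → go left; 57 > 33 → go right; 57 > 53 → go right. Place as right child of 53.
Insert 87: 87 > 58 → go right; 87 > 67 → go right; 87 > 72 → go right. Place as right child of 72.
Insert 44: 44 < 58 → go left; 44 > 33 → go right; 44 < 53 → go left; 44 < 51 → go left. Place as left child of 51.
Insert 49: 49 < 58 → go left; 49 > 33 → go right; 49 < 53 → go left; 49 < 51 → go left; 49 > 44 → go right. Place as right child of 44.
Insert 79: 79 > 58 → go right; 79 > 67 → go right; 79 > 72 → go right; 79 < 87 → go left. Place as left child of 87.

Path to 87: 58 → 67 → 72 → 87
Path to 67: 58 → 67
67 lies on both paths and is an ancestor of the other node.

67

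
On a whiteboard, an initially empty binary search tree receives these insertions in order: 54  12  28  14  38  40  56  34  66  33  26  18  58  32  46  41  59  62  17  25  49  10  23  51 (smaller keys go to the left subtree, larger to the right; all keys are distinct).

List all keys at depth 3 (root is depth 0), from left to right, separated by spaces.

Insert 54: tree is empty, so 54 becomes the root.
Insert 12: 12 < 54 → go left. Place as left child of 54.
Insert 28: 28 < 54 → go left; 28 > 12 → go right. Place as right child of 12.
Insert 14: 14 < 54 → go left; 14 > 12 → go right; 14 < 28 → go left. Place as left child of 28.
Insert 38: 38 < 54 → go left; 38 > 12 → go right; 38 > 28 → go right. Place as right child of 28.
Insert 40: 40 < 54 → go left; 40 > 12 → go right; 40 > 28 → go right; 40 > 38 → go right. Place as right child of 38.
Insert 56: 56 > 54 → go right. Place as right child of 54.
Insert 34: 34 < 54 → go left; 34 > 12 → go right; 34 > 28 → go right; 34 < 38 → go left. Place as left child of 38.
Insert 66: 66 > 54 → go right; 66 > 56 → go right. Place as right child of 56.
Insert 33: 33 < 54 → go left; 33 > 12 → go right; 33 > 28 → go right; 33 < 38 → go left; 33 < 34 → go left. Place as left child of 34.
Insert 26: 26 < 54 → go left; 26 > 12 → go right; 26 < 28 → go left; 26 > 14 → go right. Place as right child of 14.
Insert 18: 18 < 54 → go left; 18 > 12 → go right; 18 < 28 → go left; 18 > 14 → go right; 18 < 26 → go left. Place as left child of 26.
Insert 58: 58 > 54 → go right; 58 > 56 → go right; 58 < 66 → go left. Place as left child of 66.
Insert 32: 32 < 54 → go left; 32 > 12 → go right; 32 > 28 → go right; 32 < 38 → go left; 32 < 34 → go left; 32 < 33 → go left. Place as left child of 33.
Insert 46: 46 < 54 → go left; 46 > 12 → go right; 46 > 28 → go right; 46 > 38 → go right; 46 > 40 → go right. Place as right child of 40.
Insert 41: 41 < 54 → go left; 41 > 12 → go right; 41 > 28 → go right; 41 > 38 → go right; 41 > 40 → go right; 41 < 46 → go left. Place as left child of 46.
Insert 59: 59 > 54 → go right; 59 > 56 → go right; 59 < 66 → go left; 59 > 58 → go right. Place as right child of 58.
Insert 62: 62 > 54 → go right; 62 > 56 → go right; 62 < 66 → go left; 62 > 58 → go right; 62 > 59 → go right. Place as right child of 59.
Insert 17: 17 < 54 → go left; 17 > 12 → go right; 17 < 28 → go left; 17 > 14 → go right; 17 < 26 → go left; 17 < 18 → go left. Place as left child of 18.
Insert 25: 25 < 54 → go left; 25 > 12 → go right; 25 < 28 → go left; 25 > 14 → go right; 25 < 26 → go left; 25 > 18 → go right. Place as right child of 18.
Insert 49: 49 < 54 → go left; 49 > 12 → go right; 49 > 28 → go right; 49 > 38 → go right; 49 > 40 → go right; 49 > 46 → go right. Place as right child of 46.
Insert 10: 10 < 54 → go left; 10 < 12 → go left. Place as left child of 12.
Insert 23: 23 < 54 → go left; 23 > 12 → go right; 23 < 28 → go left; 23 > 14 → go right; 23 < 26 → go left; 23 > 18 → go right; 23 < 25 → go left. Place as left child of 25.
Insert 51: 51 < 54 → go left; 51 > 12 → go right; 51 > 28 → go right; 51 > 38 → go right; 51 > 40 → go right; 51 > 46 → go right; 51 > 49 → go right. Place as right child of 49.

14 38 58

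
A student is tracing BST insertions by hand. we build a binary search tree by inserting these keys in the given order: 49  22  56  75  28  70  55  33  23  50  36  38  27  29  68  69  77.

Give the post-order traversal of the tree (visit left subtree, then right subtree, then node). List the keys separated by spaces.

27 23 29 38 36 33 28 22 50 55 69 68 70 77 75 56 49

Insert 49: tree is empty, so 49 becomes the root.
Insert 22: 22 < 49 → go left. Place as left child of 49.
Insert 56: 56 > 49 → go right. Place as right child of 49.
Insert 75: 75 > 49 → go right; 75 > 56 → go right. Place as right child of 56.
Insert 28: 28 < 49 → go left; 28 > 22 → go right. Place as right child of 22.
Insert 70: 70 > 49 → go right; 70 > 56 → go right; 70 < 75 → go left. Place as left child of 75.
Insert 55: 55 > 49 → go right; 55 < 56 → go left. Place as left child of 56.
Insert 33: 33 < 49 → go left; 33 > 22 → go right; 33 > 28 → go right. Place as right child of 28.
Insert 23: 23 < 49 → go left; 23 > 22 → go right; 23 < 28 → go left. Place as left child of 28.
Insert 50: 50 > 49 → go right; 50 < 56 → go left; 50 < 55 → go left. Place as left child of 55.
Insert 36: 36 < 49 → go left; 36 > 22 → go right; 36 > 28 → go right; 36 > 33 → go right. Place as right child of 33.
Insert 38: 38 < 49 → go left; 38 > 22 → go right; 38 > 28 → go right; 38 > 33 → go right; 38 > 36 → go right. Place as right child of 36.
Insert 27: 27 < 49 → go left; 27 > 22 → go right; 27 < 28 → go left; 27 > 23 → go right. Place as right child of 23.
Insert 29: 29 < 49 → go left; 29 > 22 → go right; 29 > 28 → go right; 29 < 33 → go left. Place as left child of 33.
Insert 68: 68 > 49 → go right; 68 > 56 → go right; 68 < 75 → go left; 68 < 70 → go left. Place as left child of 70.
Insert 69: 69 > 49 → go right; 69 > 56 → go right; 69 < 75 → go left; 69 < 70 → go left; 69 > 68 → go right. Place as right child of 68.
Insert 77: 77 > 49 → go right; 77 > 56 → go right; 77 > 75 → go right. Place as right child of 75.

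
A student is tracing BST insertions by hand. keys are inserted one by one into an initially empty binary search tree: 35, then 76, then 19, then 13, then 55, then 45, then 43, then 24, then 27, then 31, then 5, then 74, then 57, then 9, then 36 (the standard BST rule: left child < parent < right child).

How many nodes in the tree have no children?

Insert 35: tree is empty, so 35 becomes the root.
Insert 76: 76 > 35 → go right. Place as right child of 35.
Insert 19: 19 < 35 → go left. Place as left child of 35.
Insert 13: 13 < 35 → go left; 13 < 19 → go left. Place as left child of 19.
Insert 55: 55 > 35 → go right; 55 < 76 → go left. Place as left child of 76.
Insert 45: 45 > 35 → go right; 45 < 76 → go left; 45 < 55 → go left. Place as left child of 55.
Insert 43: 43 > 35 → go right; 43 < 76 → go left; 43 < 55 → go left; 43 < 45 → go left. Place as left child of 45.
Insert 24: 24 < 35 → go left; 24 > 19 → go right. Place as right child of 19.
Insert 27: 27 < 35 → go left; 27 > 19 → go right; 27 > 24 → go right. Place as right child of 24.
Insert 31: 31 < 35 → go left; 31 > 19 → go right; 31 > 24 → go right; 31 > 27 → go right. Place as right child of 27.
Insert 5: 5 < 35 → go left; 5 < 19 → go left; 5 < 13 → go left. Place as left child of 13.
Insert 74: 74 > 35 → go right; 74 < 76 → go left; 74 > 55 → go right. Place as right child of 55.
Insert 57: 57 > 35 → go right; 57 < 76 → go left; 57 > 55 → go right; 57 < 74 → go left. Place as left child of 74.
Insert 9: 9 < 35 → go left; 9 < 19 → go left; 9 < 13 → go left; 9 > 5 → go right. Place as right child of 5.
Insert 36: 36 > 35 → go right; 36 < 76 → go left; 36 < 55 → go left; 36 < 45 → go left; 36 < 43 → go left. Place as left child of 43.

Leaves: 9, 31, 36, 57 — 4 in total.

4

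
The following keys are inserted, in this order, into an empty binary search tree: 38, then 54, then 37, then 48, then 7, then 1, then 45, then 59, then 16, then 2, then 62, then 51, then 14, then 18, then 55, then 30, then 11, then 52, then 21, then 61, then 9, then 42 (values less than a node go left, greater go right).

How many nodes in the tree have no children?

Resulting structure (node: left, right):
  38: L=37, R=54
  54: L=48, R=59
  37: L=7, R=–
  48: L=45, R=51
  7: L=1, R=16
  1: L=–, R=2
  45: L=42, R=–
  59: L=55, R=62
  16: L=14, R=18
  2: L=–, R=–
  62: L=61, R=–
  51: L=–, R=52
  14: L=11, R=–
  18: L=–, R=30
  55: L=–, R=–
  30: L=21, R=–
  11: L=9, R=–
  52: L=–, R=–
  21: L=–, R=–
  61: L=–, R=–
  9: L=–, R=–
  42: L=–, R=–

Leaves: 2, 9, 21, 42, 52, 55, 61 — 7 in total.

7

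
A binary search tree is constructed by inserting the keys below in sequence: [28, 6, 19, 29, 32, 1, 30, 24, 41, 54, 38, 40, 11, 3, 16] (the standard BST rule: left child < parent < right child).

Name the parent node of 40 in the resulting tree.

28: root
6: left child of 28 (depth 1)
19: right child of 6 (depth 2)
29: right child of 28 (depth 1)
32: right child of 29 (depth 2)
1: left child of 6 (depth 2)
30: left child of 32 (depth 3)
24: right child of 19 (depth 3)
41: right child of 32 (depth 3)
54: right child of 41 (depth 4)
38: left child of 41 (depth 4)
40: right child of 38 (depth 5)
11: left child of 19 (depth 3)
3: right child of 1 (depth 3)
16: right child of 11 (depth 4)

38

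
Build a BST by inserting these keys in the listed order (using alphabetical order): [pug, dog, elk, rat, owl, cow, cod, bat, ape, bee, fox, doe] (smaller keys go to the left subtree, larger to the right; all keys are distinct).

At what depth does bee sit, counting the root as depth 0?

Resulting structure (node: left, right):
  pug: L=dog, R=rat
  dog: L=cow, R=elk
  elk: L=–, R=owl
  rat: L=–, R=–
  owl: L=fox, R=–
  cow: L=cod, R=doe
  cod: L=bat, R=–
  bat: L=ape, R=bee
  ape: L=–, R=–
  bee: L=–, R=–
  fox: L=–, R=–
  doe: L=–, R=–

Path to bee: pug → dog → cow → cod → bat → bee, which is 5 edges.

5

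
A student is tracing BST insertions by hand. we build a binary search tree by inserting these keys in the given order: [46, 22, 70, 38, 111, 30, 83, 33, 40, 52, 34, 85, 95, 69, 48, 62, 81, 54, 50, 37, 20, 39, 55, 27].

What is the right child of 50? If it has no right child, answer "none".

none

46: root
22: left child of 46 (depth 1)
70: right child of 46 (depth 1)
38: right child of 22 (depth 2)
111: right child of 70 (depth 2)
30: left child of 38 (depth 3)
83: left child of 111 (depth 3)
33: right child of 30 (depth 4)
40: right child of 38 (depth 3)
52: left child of 70 (depth 2)
34: right child of 33 (depth 5)
85: right child of 83 (depth 4)
95: right child of 85 (depth 5)
69: right child of 52 (depth 3)
48: left child of 52 (depth 3)
62: left child of 69 (depth 4)
81: left child of 83 (depth 4)
54: left child of 62 (depth 5)
50: right child of 48 (depth 4)
37: right child of 34 (depth 6)
20: left child of 22 (depth 2)
39: left child of 40 (depth 4)
55: right child of 54 (depth 6)
27: left child of 30 (depth 4)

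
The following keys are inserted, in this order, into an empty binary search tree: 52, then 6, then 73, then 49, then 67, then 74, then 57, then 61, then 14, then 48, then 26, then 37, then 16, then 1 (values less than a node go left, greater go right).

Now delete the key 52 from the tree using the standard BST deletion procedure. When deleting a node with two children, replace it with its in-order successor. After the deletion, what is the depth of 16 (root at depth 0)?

Insert 52: tree is empty, so 52 becomes the root.
Insert 6: 6 < 52 → go left. Place as left child of 52.
Insert 73: 73 > 52 → go right. Place as right child of 52.
Insert 49: 49 < 52 → go left; 49 > 6 → go right. Place as right child of 6.
Insert 67: 67 > 52 → go right; 67 < 73 → go left. Place as left child of 73.
Insert 74: 74 > 52 → go right; 74 > 73 → go right. Place as right child of 73.
Insert 57: 57 > 52 → go right; 57 < 73 → go left; 57 < 67 → go left. Place as left child of 67.
Insert 61: 61 > 52 → go right; 61 < 73 → go left; 61 < 67 → go left; 61 > 57 → go right. Place as right child of 57.
Insert 14: 14 < 52 → go left; 14 > 6 → go right; 14 < 49 → go left. Place as left child of 49.
Insert 48: 48 < 52 → go left; 48 > 6 → go right; 48 < 49 → go left; 48 > 14 → go right. Place as right child of 14.
Insert 26: 26 < 52 → go left; 26 > 6 → go right; 26 < 49 → go left; 26 > 14 → go right; 26 < 48 → go left. Place as left child of 48.
Insert 37: 37 < 52 → go left; 37 > 6 → go right; 37 < 49 → go left; 37 > 14 → go right; 37 < 48 → go left; 37 > 26 → go right. Place as right child of 26.
Insert 16: 16 < 52 → go left; 16 > 6 → go right; 16 < 49 → go left; 16 > 14 → go right; 16 < 48 → go left; 16 < 26 → go left. Place as left child of 26.
Insert 1: 1 < 52 → go left; 1 < 6 → go left. Place as left child of 6.

Delete 52 (two children — replace with in-order successor).
After deletion, path to 16: 57 → 6 → 49 → 14 → 48 → 26 → 16.

6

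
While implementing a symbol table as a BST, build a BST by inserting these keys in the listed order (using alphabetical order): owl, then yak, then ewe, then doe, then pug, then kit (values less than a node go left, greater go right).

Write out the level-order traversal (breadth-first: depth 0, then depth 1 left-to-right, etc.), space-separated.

owl ewe yak doe kit pug

Insert owl: tree is empty, so owl becomes the root.
Insert yak: yak > owl → go right. Place as right child of owl.
Insert ewe: ewe < owl → go left. Place as left child of owl.
Insert doe: doe < owl → go left; doe < ewe → go left. Place as left child of ewe.
Insert pug: pug > owl → go right; pug < yak → go left. Place as left child of yak.
Insert kit: kit < owl → go left; kit > ewe → go right. Place as right child of ewe.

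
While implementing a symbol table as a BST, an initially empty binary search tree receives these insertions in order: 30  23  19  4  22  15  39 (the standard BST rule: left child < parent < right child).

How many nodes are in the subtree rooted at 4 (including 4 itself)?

2

30: root
23: left child of 30 (depth 1)
19: left child of 23 (depth 2)
4: left child of 19 (depth 3)
22: right child of 19 (depth 3)
15: right child of 4 (depth 4)
39: right child of 30 (depth 1)

Subtree rooted at 4 contains: 4, 15 — 2 nodes.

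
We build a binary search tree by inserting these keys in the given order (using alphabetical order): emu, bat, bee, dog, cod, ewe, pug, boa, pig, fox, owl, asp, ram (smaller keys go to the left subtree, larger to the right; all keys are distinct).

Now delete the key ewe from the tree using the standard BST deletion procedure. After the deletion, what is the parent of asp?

bat

Resulting structure (node: left, right):
  emu: L=bat, R=ewe
  bat: L=asp, R=bee
  bee: L=–, R=dog
  dog: L=cod, R=–
  cod: L=boa, R=–
  ewe: L=–, R=pug
  pug: L=pig, R=ram
  boa: L=–, R=–
  pig: L=fox, R=–
  fox: L=–, R=owl
  owl: L=–, R=–
  asp: L=–, R=–
  ram: L=–, R=–

Delete ewe (at most one child — splice it out).
After deletion, asp's parent is bat.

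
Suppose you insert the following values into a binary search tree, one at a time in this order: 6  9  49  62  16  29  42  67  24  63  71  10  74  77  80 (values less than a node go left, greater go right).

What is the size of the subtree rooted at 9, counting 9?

14

6: root
9: right child of 6 (depth 1)
49: right child of 9 (depth 2)
62: right child of 49 (depth 3)
16: left child of 49 (depth 3)
29: right child of 16 (depth 4)
42: right child of 29 (depth 5)
67: right child of 62 (depth 4)
24: left child of 29 (depth 5)
63: left child of 67 (depth 5)
71: right child of 67 (depth 5)
10: left child of 16 (depth 4)
74: right child of 71 (depth 6)
77: right child of 74 (depth 7)
80: right child of 77 (depth 8)

Subtree rooted at 9 contains: 9, 49, 16, 10, 29, 24, 42, 62, 67, 63, 71, 74, 77, 80 — 14 nodes.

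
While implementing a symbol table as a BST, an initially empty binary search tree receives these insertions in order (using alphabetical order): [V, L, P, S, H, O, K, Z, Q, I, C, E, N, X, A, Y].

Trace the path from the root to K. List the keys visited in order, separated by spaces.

Resulting structure (node: left, right):
  V: L=L, R=Z
  L: L=H, R=P
  P: L=O, R=S
  S: L=Q, R=–
  H: L=C, R=K
  O: L=N, R=–
  K: L=I, R=–
  Z: L=X, R=–
  Q: L=–, R=–
  I: L=–, R=–
  C: L=A, R=E
  E: L=–, R=–
  N: L=–, R=–
  X: L=–, R=Y
  A: L=–, R=–
  Y: L=–, R=–

V L H K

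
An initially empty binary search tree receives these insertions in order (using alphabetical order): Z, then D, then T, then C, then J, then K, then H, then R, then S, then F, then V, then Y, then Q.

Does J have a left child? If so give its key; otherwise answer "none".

H

Insert Z: tree is empty, so Z becomes the root.
Insert D: D < Z → go left. Place as left child of Z.
Insert T: T < Z → go left; T > D → go right. Place as right child of D.
Insert C: C < Z → go left; C < D → go left. Place as left child of D.
Insert J: J < Z → go left; J > D → go right; J < T → go left. Place as left child of T.
Insert K: K < Z → go left; K > D → go right; K < T → go left; K > J → go right. Place as right child of J.
Insert H: H < Z → go left; H > D → go right; H < T → go left; H < J → go left. Place as left child of J.
Insert R: R < Z → go left; R > D → go right; R < T → go left; R > J → go right; R > K → go right. Place as right child of K.
Insert S: S < Z → go left; S > D → go right; S < T → go left; S > J → go right; S > K → go right; S > R → go right. Place as right child of R.
Insert F: F < Z → go left; F > D → go right; F < T → go left; F < J → go left; F < H → go left. Place as left child of H.
Insert V: V < Z → go left; V > D → go right; V > T → go right. Place as right child of T.
Insert Y: Y < Z → go left; Y > D → go right; Y > T → go right; Y > V → go right. Place as right child of V.
Insert Q: Q < Z → go left; Q > D → go right; Q < T → go left; Q > J → go right; Q > K → go right; Q < R → go left. Place as left child of R.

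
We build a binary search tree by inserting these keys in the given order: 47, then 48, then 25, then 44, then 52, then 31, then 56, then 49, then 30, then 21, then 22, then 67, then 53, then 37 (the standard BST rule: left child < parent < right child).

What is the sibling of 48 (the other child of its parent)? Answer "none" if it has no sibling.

25

47: root
48: right child of 47 (depth 1)
25: left child of 47 (depth 1)
44: right child of 25 (depth 2)
52: right child of 48 (depth 2)
31: left child of 44 (depth 3)
56: right child of 52 (depth 3)
49: left child of 52 (depth 3)
30: left child of 31 (depth 4)
21: left child of 25 (depth 2)
22: right child of 21 (depth 3)
67: right child of 56 (depth 4)
53: left child of 56 (depth 4)
37: right child of 31 (depth 4)

48's parent is 47; the other child of 47 is 25.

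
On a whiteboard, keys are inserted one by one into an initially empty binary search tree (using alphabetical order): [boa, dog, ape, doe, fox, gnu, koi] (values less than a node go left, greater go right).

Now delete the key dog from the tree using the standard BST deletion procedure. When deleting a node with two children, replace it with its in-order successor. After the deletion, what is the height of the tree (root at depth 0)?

boa: root
dog: right child of boa (depth 1)
ape: left child of boa (depth 1)
doe: left child of dog (depth 2)
fox: right child of dog (depth 2)
gnu: right child of fox (depth 3)
koi: right child of gnu (depth 4)

Delete dog (two children — replace with in-order successor).
After deletion, deepest node is koi at depth 3.

3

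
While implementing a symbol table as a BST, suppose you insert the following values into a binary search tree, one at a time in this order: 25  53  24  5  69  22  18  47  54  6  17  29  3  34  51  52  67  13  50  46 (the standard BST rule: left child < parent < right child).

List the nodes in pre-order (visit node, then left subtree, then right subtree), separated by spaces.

25 24 5 3 22 18 6 17 13 53 47 29 34 46 51 50 52 69 54 67

25: root
53: right child of 25 (depth 1)
24: left child of 25 (depth 1)
5: left child of 24 (depth 2)
69: right child of 53 (depth 2)
22: right child of 5 (depth 3)
18: left child of 22 (depth 4)
47: left child of 53 (depth 2)
54: left child of 69 (depth 3)
6: left child of 18 (depth 5)
17: right child of 6 (depth 6)
29: left child of 47 (depth 3)
3: left child of 5 (depth 3)
34: right child of 29 (depth 4)
51: right child of 47 (depth 3)
52: right child of 51 (depth 4)
67: right child of 54 (depth 4)
13: left child of 17 (depth 7)
50: left child of 51 (depth 4)
46: right child of 34 (depth 5)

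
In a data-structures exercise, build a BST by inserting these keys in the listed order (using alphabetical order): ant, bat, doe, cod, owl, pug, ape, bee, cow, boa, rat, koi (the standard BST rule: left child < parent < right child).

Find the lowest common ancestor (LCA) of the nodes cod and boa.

cod

ant: root
bat: right child of ant (depth 1)
doe: right child of bat (depth 2)
cod: left child of doe (depth 3)
owl: right child of doe (depth 3)
pug: right child of owl (depth 4)
ape: left child of bat (depth 2)
bee: left child of cod (depth 4)
cow: right child of cod (depth 4)
boa: right child of bee (depth 5)
rat: right child of pug (depth 5)
koi: left child of owl (depth 4)

Path to cod: ant → bat → doe → cod
Path to boa: ant → bat → doe → cod → bee → boa
cod lies on both paths and is an ancestor of the other node.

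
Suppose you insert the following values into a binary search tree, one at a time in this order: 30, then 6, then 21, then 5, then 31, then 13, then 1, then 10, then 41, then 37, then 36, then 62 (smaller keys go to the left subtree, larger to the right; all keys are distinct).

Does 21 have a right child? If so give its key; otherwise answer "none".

none

30: root
6: left child of 30 (depth 1)
21: right child of 6 (depth 2)
5: left child of 6 (depth 2)
31: right child of 30 (depth 1)
13: left child of 21 (depth 3)
1: left child of 5 (depth 3)
10: left child of 13 (depth 4)
41: right child of 31 (depth 2)
37: left child of 41 (depth 3)
36: left child of 37 (depth 4)
62: right child of 41 (depth 3)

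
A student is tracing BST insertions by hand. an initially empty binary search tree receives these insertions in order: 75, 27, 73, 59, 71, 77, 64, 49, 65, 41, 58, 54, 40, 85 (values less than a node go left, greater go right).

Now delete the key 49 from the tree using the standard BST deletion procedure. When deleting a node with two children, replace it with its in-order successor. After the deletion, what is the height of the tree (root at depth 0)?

Resulting structure (node: left, right):
  75: L=27, R=77
  27: L=–, R=73
  73: L=59, R=–
  59: L=49, R=71
  71: L=64, R=–
  77: L=–, R=85
  64: L=–, R=65
  49: L=41, R=58
  65: L=–, R=–
  41: L=40, R=–
  58: L=54, R=–
  54: L=–, R=–
  40: L=–, R=–
  85: L=–, R=–

Delete 49 (two children — replace with in-order successor).
After deletion, deepest node is 65 at depth 6.

6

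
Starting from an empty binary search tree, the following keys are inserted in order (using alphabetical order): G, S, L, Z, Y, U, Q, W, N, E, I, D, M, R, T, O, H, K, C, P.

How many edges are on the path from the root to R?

4

G: root
S: right child of G (depth 1)
L: left child of S (depth 2)
Z: right child of S (depth 2)
Y: left child of Z (depth 3)
U: left child of Y (depth 4)
Q: right child of L (depth 3)
W: right child of U (depth 5)
N: left child of Q (depth 4)
E: left child of G (depth 1)
I: left child of L (depth 3)
D: left child of E (depth 2)
M: left child of N (depth 5)
R: right child of Q (depth 4)
T: left child of U (depth 5)
O: right child of N (depth 5)
H: left child of I (depth 4)
K: right child of I (depth 4)
C: left child of D (depth 3)
P: right child of O (depth 6)

Path to R: G → S → L → Q → R, which is 4 edges.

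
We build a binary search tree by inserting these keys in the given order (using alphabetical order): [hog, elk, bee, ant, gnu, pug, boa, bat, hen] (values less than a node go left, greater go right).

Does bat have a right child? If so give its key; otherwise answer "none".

Insert hog: tree is empty, so hog becomes the root.
Insert elk: elk < hog → go left. Place as left child of hog.
Insert bee: bee < hog → go left; bee < elk → go left. Place as left child of elk.
Insert ant: ant < hog → go left; ant < elk → go left; ant < bee → go left. Place as left child of bee.
Insert gnu: gnu < hog → go left; gnu > elk → go right. Place as right child of elk.
Insert pug: pug > hog → go right. Place as right child of hog.
Insert boa: boa < hog → go left; boa < elk → go left; boa > bee → go right. Place as right child of bee.
Insert bat: bat < hog → go left; bat < elk → go left; bat < bee → go left; bat > ant → go right. Place as right child of ant.
Insert hen: hen < hog → go left; hen > elk → go right; hen > gnu → go right. Place as right child of gnu.

none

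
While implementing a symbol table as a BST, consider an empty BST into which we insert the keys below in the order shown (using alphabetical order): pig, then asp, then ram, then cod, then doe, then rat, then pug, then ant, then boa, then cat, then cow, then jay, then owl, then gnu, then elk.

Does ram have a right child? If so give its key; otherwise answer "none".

rat

pig: root
asp: left child of pig (depth 1)
ram: right child of pig (depth 1)
cod: right child of asp (depth 2)
doe: right child of cod (depth 3)
rat: right child of ram (depth 2)
pug: left child of ram (depth 2)
ant: left child of asp (depth 2)
boa: left child of cod (depth 3)
cat: right child of boa (depth 4)
cow: left child of doe (depth 4)
jay: right child of doe (depth 4)
owl: right child of jay (depth 5)
gnu: left child of jay (depth 5)
elk: left child of gnu (depth 6)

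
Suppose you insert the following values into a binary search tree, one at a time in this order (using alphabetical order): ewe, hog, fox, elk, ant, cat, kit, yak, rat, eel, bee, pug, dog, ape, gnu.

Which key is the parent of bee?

cat

ewe: root
hog: right child of ewe (depth 1)
fox: left child of hog (depth 2)
elk: left child of ewe (depth 1)
ant: left child of elk (depth 2)
cat: right child of ant (depth 3)
kit: right child of hog (depth 2)
yak: right child of kit (depth 3)
rat: left child of yak (depth 4)
eel: right child of cat (depth 4)
bee: left child of cat (depth 4)
pug: left child of rat (depth 5)
dog: left child of eel (depth 5)
ape: left child of bee (depth 5)
gnu: right child of fox (depth 3)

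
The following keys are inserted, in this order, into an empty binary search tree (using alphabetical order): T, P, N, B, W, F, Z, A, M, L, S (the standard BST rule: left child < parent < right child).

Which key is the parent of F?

Resulting structure (node: left, right):
  T: L=P, R=W
  P: L=N, R=S
  N: L=B, R=–
  B: L=A, R=F
  W: L=–, R=Z
  F: L=–, R=M
  Z: L=–, R=–
  A: L=–, R=–
  M: L=L, R=–
  L: L=–, R=–
  S: L=–, R=–

B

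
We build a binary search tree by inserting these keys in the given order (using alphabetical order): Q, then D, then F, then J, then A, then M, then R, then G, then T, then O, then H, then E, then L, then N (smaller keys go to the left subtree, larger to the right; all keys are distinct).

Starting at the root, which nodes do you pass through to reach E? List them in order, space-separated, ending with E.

Q D F E

Insert Q: tree is empty, so Q becomes the root.
Insert D: D < Q → go left. Place as left child of Q.
Insert F: F < Q → go left; F > D → go right. Place as right child of D.
Insert J: J < Q → go left; J > D → go right; J > F → go right. Place as right child of F.
Insert A: A < Q → go left; A < D → go left. Place as left child of D.
Insert M: M < Q → go left; M > D → go right; M > F → go right; M > J → go right. Place as right child of J.
Insert R: R > Q → go right. Place as right child of Q.
Insert G: G < Q → go left; G > D → go right; G > F → go right; G < J → go left. Place as left child of J.
Insert T: T > Q → go right; T > R → go right. Place as right child of R.
Insert O: O < Q → go left; O > D → go right; O > F → go right; O > J → go right; O > M → go right. Place as right child of M.
Insert H: H < Q → go left; H > D → go right; H > F → go right; H < J → go left; H > G → go right. Place as right child of G.
Insert E: E < Q → go left; E > D → go right; E < F → go left. Place as left child of F.
Insert L: L < Q → go left; L > D → go right; L > F → go right; L > J → go right; L < M → go left. Place as left child of M.
Insert N: N < Q → go left; N > D → go right; N > F → go right; N > J → go right; N > M → go right; N < O → go left. Place as left child of O.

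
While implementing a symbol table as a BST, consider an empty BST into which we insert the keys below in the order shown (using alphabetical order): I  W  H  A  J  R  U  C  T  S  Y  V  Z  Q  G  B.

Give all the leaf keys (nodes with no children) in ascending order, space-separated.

Resulting structure (node: left, right):
  I: L=H, R=W
  W: L=J, R=Y
  H: L=A, R=–
  A: L=–, R=C
  J: L=–, R=R
  R: L=Q, R=U
  U: L=T, R=V
  C: L=B, R=G
  T: L=S, R=–
  S: L=–, R=–
  Y: L=–, R=Z
  V: L=–, R=–
  Z: L=–, R=–
  Q: L=–, R=–
  G: L=–, R=–
  B: L=–, R=–

B G Q S V Z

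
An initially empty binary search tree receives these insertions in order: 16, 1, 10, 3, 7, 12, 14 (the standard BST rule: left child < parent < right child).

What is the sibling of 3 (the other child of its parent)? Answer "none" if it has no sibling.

12

16: root
1: left child of 16 (depth 1)
10: right child of 1 (depth 2)
3: left child of 10 (depth 3)
7: right child of 3 (depth 4)
12: right child of 10 (depth 3)
14: right child of 12 (depth 4)

3's parent is 10; the other child of 10 is 12.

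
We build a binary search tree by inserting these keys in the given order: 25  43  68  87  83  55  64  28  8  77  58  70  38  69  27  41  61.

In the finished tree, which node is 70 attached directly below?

77

25: root
43: right child of 25 (depth 1)
68: right child of 43 (depth 2)
87: right child of 68 (depth 3)
83: left child of 87 (depth 4)
55: left child of 68 (depth 3)
64: right child of 55 (depth 4)
28: left child of 43 (depth 2)
8: left child of 25 (depth 1)
77: left child of 83 (depth 5)
58: left child of 64 (depth 5)
70: left child of 77 (depth 6)
38: right child of 28 (depth 3)
69: left child of 70 (depth 7)
27: left child of 28 (depth 3)
41: right child of 38 (depth 4)
61: right child of 58 (depth 6)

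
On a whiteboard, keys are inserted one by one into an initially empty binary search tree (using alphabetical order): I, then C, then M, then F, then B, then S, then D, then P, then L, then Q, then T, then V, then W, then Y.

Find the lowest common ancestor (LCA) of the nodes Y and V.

Insert I: tree is empty, so I becomes the root.
Insert C: C < I → go left. Place as left child of I.
Insert M: M > I → go right. Place as right child of I.
Insert F: F < I → go left; F > C → go right. Place as right child of C.
Insert B: B < I → go left; B < C → go left. Place as left child of C.
Insert S: S > I → go right; S > M → go right. Place as right child of M.
Insert D: D < I → go left; D > C → go right; D < F → go left. Place as left child of F.
Insert P: P > I → go right; P > M → go right; P < S → go left. Place as left child of S.
Insert L: L > I → go right; L < M → go left. Place as left child of M.
Insert Q: Q > I → go right; Q > M → go right; Q < S → go left; Q > P → go right. Place as right child of P.
Insert T: T > I → go right; T > M → go right; T > S → go right. Place as right child of S.
Insert V: V > I → go right; V > M → go right; V > S → go right; V > T → go right. Place as right child of T.
Insert W: W > I → go right; W > M → go right; W > S → go right; W > T → go right; W > V → go right. Place as right child of V.
Insert Y: Y > I → go right; Y > M → go right; Y > S → go right; Y > T → go right; Y > V → go right; Y > W → go right. Place as right child of W.

Path to Y: I → M → S → T → V → W → Y
Path to V: I → M → S → T → V
V lies on both paths and is an ancestor of the other node.

V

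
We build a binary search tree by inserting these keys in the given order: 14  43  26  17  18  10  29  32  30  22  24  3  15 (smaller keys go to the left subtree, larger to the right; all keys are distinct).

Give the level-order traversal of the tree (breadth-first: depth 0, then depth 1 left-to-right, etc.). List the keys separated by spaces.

14: root
43: right child of 14 (depth 1)
26: left child of 43 (depth 2)
17: left child of 26 (depth 3)
18: right child of 17 (depth 4)
10: left child of 14 (depth 1)
29: right child of 26 (depth 3)
32: right child of 29 (depth 4)
30: left child of 32 (depth 5)
22: right child of 18 (depth 5)
24: right child of 22 (depth 6)
3: left child of 10 (depth 2)
15: left child of 17 (depth 4)

14 10 43 3 26 17 29 15 18 32 22 30 24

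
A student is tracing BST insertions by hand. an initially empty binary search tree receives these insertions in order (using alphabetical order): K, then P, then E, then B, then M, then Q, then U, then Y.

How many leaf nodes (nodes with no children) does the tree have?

Insert K: tree is empty, so K becomes the root.
Insert P: P > K → go right. Place as right child of K.
Insert E: E < K → go left. Place as left child of K.
Insert B: B < K → go left; B < E → go left. Place as left child of E.
Insert M: M > K → go right; M < P → go left. Place as left child of P.
Insert Q: Q > K → go right; Q > P → go right. Place as right child of P.
Insert U: U > K → go right; U > P → go right; U > Q → go right. Place as right child of Q.
Insert Y: Y > K → go right; Y > P → go right; Y > Q → go right; Y > U → go right. Place as right child of U.

Leaves: B, M, Y — 3 in total.

3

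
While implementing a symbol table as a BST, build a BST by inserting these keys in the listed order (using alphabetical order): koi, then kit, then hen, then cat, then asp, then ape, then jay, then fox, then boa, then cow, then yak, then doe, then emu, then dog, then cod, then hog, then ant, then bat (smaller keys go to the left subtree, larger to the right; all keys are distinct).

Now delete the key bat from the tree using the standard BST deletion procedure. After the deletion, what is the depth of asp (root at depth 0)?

4

Insert koi: tree is empty, so koi becomes the root.
Insert kit: kit < koi → go left. Place as left child of koi.
Insert hen: hen < koi → go left; hen < kit → go left. Place as left child of kit.
Insert cat: cat < koi → go left; cat < kit → go left; cat < hen → go left. Place as left child of hen.
Insert asp: asp < koi → go left; asp < kit → go left; asp < hen → go left; asp < cat → go left. Place as left child of cat.
Insert ape: ape < koi → go left; ape < kit → go left; ape < hen → go left; ape < cat → go left; ape < asp → go left. Place as left child of asp.
Insert jay: jay < koi → go left; jay < kit → go left; jay > hen → go right. Place as right child of hen.
Insert fox: fox < koi → go left; fox < kit → go left; fox < hen → go left; fox > cat → go right. Place as right child of cat.
Insert boa: boa < koi → go left; boa < kit → go left; boa < hen → go left; boa < cat → go left; boa > asp → go right. Place as right child of asp.
Insert cow: cow < koi → go left; cow < kit → go left; cow < hen → go left; cow > cat → go right; cow < fox → go left. Place as left child of fox.
Insert yak: yak > koi → go right. Place as right child of koi.
Insert doe: doe < koi → go left; doe < kit → go left; doe < hen → go left; doe > cat → go right; doe < fox → go left; doe > cow → go right. Place as right child of cow.
Insert emu: emu < koi → go left; emu < kit → go left; emu < hen → go left; emu > cat → go right; emu < fox → go left; emu > cow → go right; emu > doe → go right. Place as right child of doe.
Insert dog: dog < koi → go left; dog < kit → go left; dog < hen → go left; dog > cat → go right; dog < fox → go left; dog > cow → go right; dog > doe → go right; dog < emu → go left. Place as left child of emu.
Insert cod: cod < koi → go left; cod < kit → go left; cod < hen → go left; cod > cat → go right; cod < fox → go left; cod < cow → go left. Place as left child of cow.
Insert hog: hog < koi → go left; hog < kit → go left; hog > hen → go right; hog < jay → go left. Place as left child of jay.
Insert ant: ant < koi → go left; ant < kit → go left; ant < hen → go left; ant < cat → go left; ant < asp → go left; ant < ape → go left. Place as left child of ape.
Insert bat: bat < koi → go left; bat < kit → go left; bat < hen → go left; bat < cat → go left; bat > asp → go right; bat < boa → go left. Place as left child of boa.

Delete bat (at most one child — splice it out).
After deletion, path to asp: koi → kit → hen → cat → asp.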